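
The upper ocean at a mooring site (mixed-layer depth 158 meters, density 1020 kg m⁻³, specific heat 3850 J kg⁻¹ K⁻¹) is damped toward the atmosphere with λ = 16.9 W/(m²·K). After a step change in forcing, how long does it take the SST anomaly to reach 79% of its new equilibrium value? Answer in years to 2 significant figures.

Areal heat capacity C = ρ c_p D = 1020 × 3850 × 158 = 6.20×10^8 J m⁻² K⁻¹.
τ = C / λ = 6.20×10^8 / 16.9 = 3.67×10^7 s.
Fraction reached: 1 − e^(−t/τ) = 0.79 ⇒ t = −τ ln(1 − 0.79) = τ × 1.56.
t = 5.73×10^7 s = 1.82 years.

1.8 years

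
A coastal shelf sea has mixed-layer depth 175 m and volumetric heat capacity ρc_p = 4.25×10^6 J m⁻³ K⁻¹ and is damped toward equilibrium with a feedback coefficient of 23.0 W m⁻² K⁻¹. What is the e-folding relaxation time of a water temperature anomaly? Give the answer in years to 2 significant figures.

1.0 years

Areal heat capacity C = ρc_p × D = 4.25×10^6 × 175 = 7.44×10^8 J m⁻² K⁻¹.
Relaxation time τ = C / λ = 7.44×10^8 / 23.0 = 3.23×10^7 s.
In years: 3.23×10^7 s / (3.156×10^7 s/year) = 1.02 years.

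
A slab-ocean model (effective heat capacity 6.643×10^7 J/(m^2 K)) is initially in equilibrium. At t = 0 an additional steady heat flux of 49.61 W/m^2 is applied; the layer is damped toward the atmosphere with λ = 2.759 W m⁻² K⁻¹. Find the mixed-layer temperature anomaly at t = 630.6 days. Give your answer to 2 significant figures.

16 K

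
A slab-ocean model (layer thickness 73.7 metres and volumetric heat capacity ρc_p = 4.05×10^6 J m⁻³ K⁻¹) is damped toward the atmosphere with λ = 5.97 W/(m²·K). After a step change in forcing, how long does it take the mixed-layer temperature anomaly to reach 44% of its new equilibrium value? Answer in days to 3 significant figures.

Areal heat capacity C = ρc_p × D = 4.05×10^6 × 73.7 = 2.98×10^8 J/(m^2 K).
τ = C / λ = 2.98×10^8 / 5.97 = 5.00×10^7 s.
Fraction reached: 1 − e^(−t/τ) = 0.44 ⇒ t = −τ ln(1 − 0.44) = τ × 0.580.
t = 2.90×10^7 s = 336 days.

336 days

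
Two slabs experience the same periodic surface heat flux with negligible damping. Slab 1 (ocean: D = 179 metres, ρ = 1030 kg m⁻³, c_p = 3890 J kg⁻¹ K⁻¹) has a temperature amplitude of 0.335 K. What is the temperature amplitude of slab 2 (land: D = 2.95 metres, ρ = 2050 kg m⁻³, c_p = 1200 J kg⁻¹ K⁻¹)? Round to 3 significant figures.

C_ocean = 7.17×10^8 J/(m²·K); C_land = 7.26×10^6 J/(m²·K).
A ∝ 1/C ⇒ A_land = A_ocean × C_ocean/C_land = 0.335 × 98.8 = 33.1 K.

33.1 K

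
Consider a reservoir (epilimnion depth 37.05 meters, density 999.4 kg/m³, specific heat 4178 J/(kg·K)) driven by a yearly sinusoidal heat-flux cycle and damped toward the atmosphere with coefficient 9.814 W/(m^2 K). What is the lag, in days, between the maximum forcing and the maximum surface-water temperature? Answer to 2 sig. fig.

73 days

Areal heat capacity C = ρ c_p D = 999.4 × 4178 × 37.05 = 1.55×10^8 J/(m²·K).
ω = 2π / 3.15×10^7 s = 1.99×10^-7 s⁻¹.
Phase lag φ = arctan(Cω/λ) = arctan(30.8/9.814) = 1.26 rad.
Time lag = φ / ω = 1.26 / 1.99×10^-7 = 6.34×10^6 s = 73.3 days.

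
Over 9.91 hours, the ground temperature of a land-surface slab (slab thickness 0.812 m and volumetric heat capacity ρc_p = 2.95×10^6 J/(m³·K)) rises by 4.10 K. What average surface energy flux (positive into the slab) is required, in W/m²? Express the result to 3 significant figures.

275

Areal heat capacity C = ρc_p × D = 2.95×10^6 × 0.812 = 2.40×10^6 J/(m²·K).
Required heat per unit area: Q = C ΔT = 2.40×10^6 × 4.10 = 9.82×10^6 J/m².
Flux F = Q / Δt = 9.82×10^6 / 35700 s = 275 W/m².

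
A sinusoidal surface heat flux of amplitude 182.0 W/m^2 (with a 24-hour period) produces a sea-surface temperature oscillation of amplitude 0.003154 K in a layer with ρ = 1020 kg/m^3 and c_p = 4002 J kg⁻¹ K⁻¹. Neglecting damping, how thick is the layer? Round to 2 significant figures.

ω = 2π / 86400 s = 7.27×10^-5 s⁻¹.
Required C = F₀ / (A ω) = 182.0 / (0.003154 × 7.27×10^-5) = 7.93×10^8 J/(m²·K).
D = C / (ρ c_p) = 7.93×10^8 / (1020 × 4002) = 194 m.

190 m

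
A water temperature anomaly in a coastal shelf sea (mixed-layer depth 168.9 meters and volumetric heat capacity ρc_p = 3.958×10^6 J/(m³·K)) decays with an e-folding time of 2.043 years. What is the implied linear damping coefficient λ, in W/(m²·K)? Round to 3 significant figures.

Areal heat capacity C = ρc_p × D = 3.958×10^6 × 168.9 = 6.69×10^8 J/(m²·K).
τ = 2.043 years = 6.45×10^7 s.
λ = C / τ = 6.69×10^8 / 6.45×10^7 = 10.4 W/(m²·K).

10.4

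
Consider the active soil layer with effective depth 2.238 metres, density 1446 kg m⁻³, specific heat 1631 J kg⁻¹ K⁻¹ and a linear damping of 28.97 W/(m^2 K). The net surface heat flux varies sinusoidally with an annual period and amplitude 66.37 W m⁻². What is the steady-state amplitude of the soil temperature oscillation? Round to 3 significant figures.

2.29 K

Areal heat capacity C = ρ c_p D = 1446 × 1631 × 2.238 = 5.28×10^6 J m⁻² K⁻¹.
Angular frequency ω = 2π / T = 2π / 3.15×10^7 s = 1.99×10^-7 s⁻¹.
√((Cω)² + λ²) = √((1.05)² + 28.97²) = 29.0 W/(m²·K).
Amplitude A = F₀ / √((Cω)²+λ²) = 66.37 / 29.0 = 2.29 K.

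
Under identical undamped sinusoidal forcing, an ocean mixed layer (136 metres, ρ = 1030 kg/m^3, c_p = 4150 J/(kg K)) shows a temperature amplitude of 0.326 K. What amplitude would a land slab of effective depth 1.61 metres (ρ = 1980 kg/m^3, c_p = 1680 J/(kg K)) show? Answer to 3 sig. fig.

35.4 K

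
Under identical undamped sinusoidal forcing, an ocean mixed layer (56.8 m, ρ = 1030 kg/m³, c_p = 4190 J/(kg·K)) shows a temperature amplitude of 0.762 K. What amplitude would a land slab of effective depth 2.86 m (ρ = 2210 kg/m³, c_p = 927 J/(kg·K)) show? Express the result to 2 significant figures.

32 K

C_ocean = 2.45×10^8 J/(m²·K); C_land = 5.86×10^6 J/(m²·K).
A ∝ 1/C ⇒ A_land = A_ocean × C_ocean/C_land = 0.762 × 41.8 = 31.9 K.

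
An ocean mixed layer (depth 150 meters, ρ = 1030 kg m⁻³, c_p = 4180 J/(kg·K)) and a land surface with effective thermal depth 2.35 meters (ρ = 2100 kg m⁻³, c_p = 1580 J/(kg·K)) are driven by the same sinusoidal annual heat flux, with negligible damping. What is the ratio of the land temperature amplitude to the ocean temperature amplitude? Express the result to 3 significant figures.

C_ocean = 1030 × 4180 × 150 = 6.46×10^8 J/(m²·K).
C_land = 2100 × 1580 × 2.35 = 7.80×10^6 J/(m²·K).
Undamped amplitude ∝ 1/C, so A_land/A_ocean = C_ocean/C_land = 82.8.

82.8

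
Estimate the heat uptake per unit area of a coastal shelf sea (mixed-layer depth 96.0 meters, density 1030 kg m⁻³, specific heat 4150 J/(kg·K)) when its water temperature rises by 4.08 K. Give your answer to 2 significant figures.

Areal heat capacity C = ρ c_p D = 1030 × 4150 × 96.0 = 4.10×10^8 J/(m^2 K).
ΔQ = C ΔT = 4.10×10^8 × 4.08 = 1.67×10^9 J/m².

1.7×10^9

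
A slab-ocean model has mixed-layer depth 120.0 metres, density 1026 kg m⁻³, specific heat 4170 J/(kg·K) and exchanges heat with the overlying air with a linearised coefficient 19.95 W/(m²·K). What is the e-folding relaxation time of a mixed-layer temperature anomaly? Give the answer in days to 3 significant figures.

Areal heat capacity C = ρ c_p D = 1026 × 4170 × 120.0 = 5.13×10^8 J/(m²·K).
Relaxation time τ = C / λ = 5.13×10^8 / 19.95 = 2.57×10^7 s.
In days: 2.57×10^7 s / (86400 s/day) = 298 days.

298 days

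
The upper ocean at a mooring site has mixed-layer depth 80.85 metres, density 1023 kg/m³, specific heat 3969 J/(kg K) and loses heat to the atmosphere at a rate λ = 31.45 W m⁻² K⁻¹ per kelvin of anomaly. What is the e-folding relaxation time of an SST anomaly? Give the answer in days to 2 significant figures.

120 days

Areal heat capacity C = ρ c_p D = 1023 × 3969 × 80.85 = 3.28×10^8 J/(m^2 K).
Relaxation time τ = C / λ = 3.28×10^8 / 31.45 = 1.04×10^7 s.
In days: 1.04×10^7 s / (86400 s/day) = 121 days.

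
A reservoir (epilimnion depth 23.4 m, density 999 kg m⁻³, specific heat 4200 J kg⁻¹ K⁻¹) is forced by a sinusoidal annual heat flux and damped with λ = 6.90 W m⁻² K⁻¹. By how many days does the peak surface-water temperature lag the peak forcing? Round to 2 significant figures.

Areal heat capacity C = ρ c_p D = 999 × 4200 × 23.4 = 9.82×10^7 J/(m²·K).
ω = 2π / 3.15×10^7 s = 1.99×10^-7 s⁻¹.
Phase lag φ = arctan(Cω/λ) = arctan(19.6/6.90) = 1.23 rad.
Time lag = φ / ω = 1.23 / 1.99×10^-7 = 6.18×10^6 s = 71.6 days.

72 days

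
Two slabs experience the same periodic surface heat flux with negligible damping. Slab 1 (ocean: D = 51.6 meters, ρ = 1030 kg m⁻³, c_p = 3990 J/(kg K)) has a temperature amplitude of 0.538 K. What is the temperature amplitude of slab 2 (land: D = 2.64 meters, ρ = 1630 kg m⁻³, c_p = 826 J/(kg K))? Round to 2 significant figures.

C_ocean = 2.12×10^8 J/(m²·K); C_land = 3.55×10^6 J/(m²·K).
A ∝ 1/C ⇒ A_land = A_ocean × C_ocean/C_land = 0.538 × 59.7 = 32.1 K.

32 K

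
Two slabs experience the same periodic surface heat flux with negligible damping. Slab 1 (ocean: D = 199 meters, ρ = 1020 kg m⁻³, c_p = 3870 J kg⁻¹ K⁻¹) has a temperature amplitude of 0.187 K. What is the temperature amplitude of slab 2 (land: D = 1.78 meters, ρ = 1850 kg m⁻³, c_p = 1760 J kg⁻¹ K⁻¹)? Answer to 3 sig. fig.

25.3 K

C_ocean = 7.86×10^8 J/(m²·K); C_land = 5.80×10^6 J/(m²·K).
A ∝ 1/C ⇒ A_land = A_ocean × C_ocean/C_land = 0.187 × 136 = 25.3 K.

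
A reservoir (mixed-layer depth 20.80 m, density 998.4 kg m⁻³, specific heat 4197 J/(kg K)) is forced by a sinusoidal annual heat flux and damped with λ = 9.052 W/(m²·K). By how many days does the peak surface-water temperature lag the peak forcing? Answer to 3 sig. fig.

63.3 days

Areal heat capacity C = ρ c_p D = 998.4 × 4197 × 20.80 = 8.72×10^7 J m⁻² K⁻¹.
ω = 2π / 3.15×10^7 s = 1.99×10^-7 s⁻¹.
Phase lag φ = arctan(Cω/λ) = arctan(17.4/9.052) = 1.09 rad.
Time lag = φ / ω = 1.09 / 1.99×10^-7 = 5.47×10^6 s = 63.3 days.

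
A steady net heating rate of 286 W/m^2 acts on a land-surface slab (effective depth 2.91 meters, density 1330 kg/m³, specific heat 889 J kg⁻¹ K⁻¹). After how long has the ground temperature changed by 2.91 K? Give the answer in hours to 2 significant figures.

Areal heat capacity C = ρ c_p D = 1330 × 889 × 2.91 = 3.44×10^6 J m⁻² K⁻¹.
Time required: Δt = C ΔT / F = 3.44×10^6 × 2.91 / 286 = 35000 s.
In hours: 35000 s / (3600 s/hour) = 9.72 hours.

9.7 hours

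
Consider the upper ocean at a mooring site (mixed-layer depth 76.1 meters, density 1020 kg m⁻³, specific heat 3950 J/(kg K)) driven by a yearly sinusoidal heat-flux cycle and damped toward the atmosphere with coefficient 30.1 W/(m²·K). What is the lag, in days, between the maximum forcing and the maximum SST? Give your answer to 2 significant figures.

Areal heat capacity C = ρ c_p D = 1020 × 3950 × 76.1 = 3.07×10^8 J m⁻² K⁻¹.
ω = 2π / 3.15×10^7 s = 1.99×10^-7 s⁻¹.
Phase lag φ = arctan(Cω/λ) = arctan(61.1/30.1) = 1.11 rad.
Time lag = φ / ω = 1.11 / 1.99×10^-7 = 5.59×10^6 s = 64.7 days.

65 days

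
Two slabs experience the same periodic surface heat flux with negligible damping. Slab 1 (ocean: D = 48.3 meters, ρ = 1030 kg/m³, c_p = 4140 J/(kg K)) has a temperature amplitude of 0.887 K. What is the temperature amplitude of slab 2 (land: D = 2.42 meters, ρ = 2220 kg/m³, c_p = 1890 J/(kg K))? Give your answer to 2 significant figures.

C_ocean = 2.06×10^8 J/(m²·K); C_land = 1.02×10^7 J/(m²·K).
A ∝ 1/C ⇒ A_land = A_ocean × C_ocean/C_land = 0.887 × 20.3 = 18.0 K.

18 K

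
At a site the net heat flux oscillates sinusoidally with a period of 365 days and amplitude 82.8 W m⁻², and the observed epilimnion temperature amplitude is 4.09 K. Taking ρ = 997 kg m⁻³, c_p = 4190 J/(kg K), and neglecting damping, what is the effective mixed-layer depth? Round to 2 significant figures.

24 m

ω = 2π / 3.15×10^7 s = 1.99×10^-7 s⁻¹.
Required C = F₀ / (A ω) = 82.8 / (4.09 × 1.99×10^-7) = 1.02×10^8 J/(m²·K).
D = C / (ρ c_p) = 1.02×10^8 / (997 × 4190) = 24.3 m.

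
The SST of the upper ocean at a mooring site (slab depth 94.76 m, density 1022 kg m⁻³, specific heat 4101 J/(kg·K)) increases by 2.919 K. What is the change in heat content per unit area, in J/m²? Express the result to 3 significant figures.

Areal heat capacity C = ρ c_p D = 1022 × 4101 × 94.76 = 3.97×10^8 J m⁻² K⁻¹.
ΔQ = C ΔT = 3.97×10^8 × 2.919 = 1.16×10^9 J/m².

1.16×10^9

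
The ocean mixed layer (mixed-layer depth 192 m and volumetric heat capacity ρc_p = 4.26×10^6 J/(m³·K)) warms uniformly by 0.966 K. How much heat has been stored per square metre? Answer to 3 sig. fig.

Areal heat capacity C = ρc_p × D = 4.26×10^6 × 192 = 8.18×10^8 J m⁻² K⁻¹.
ΔQ = C ΔT = 8.18×10^8 × 0.966 = 7.90×10^8 J/m².

7.90×10^8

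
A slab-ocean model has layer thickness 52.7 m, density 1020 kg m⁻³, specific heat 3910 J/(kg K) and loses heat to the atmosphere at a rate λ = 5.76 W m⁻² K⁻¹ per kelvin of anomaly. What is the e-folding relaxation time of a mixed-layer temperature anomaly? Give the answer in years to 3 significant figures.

1.16 years

Areal heat capacity C = ρ c_p D = 1020 × 3910 × 52.7 = 2.10×10^8 J m⁻² K⁻¹.
Relaxation time τ = C / λ = 2.10×10^8 / 5.76 = 3.65×10^7 s.
In years: 3.65×10^7 s / (3.156×10^7 s/year) = 1.16 years.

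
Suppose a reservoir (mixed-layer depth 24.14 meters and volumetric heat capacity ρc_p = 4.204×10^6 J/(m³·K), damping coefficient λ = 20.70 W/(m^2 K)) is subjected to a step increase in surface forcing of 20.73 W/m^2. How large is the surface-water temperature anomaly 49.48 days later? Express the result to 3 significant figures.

0.583 K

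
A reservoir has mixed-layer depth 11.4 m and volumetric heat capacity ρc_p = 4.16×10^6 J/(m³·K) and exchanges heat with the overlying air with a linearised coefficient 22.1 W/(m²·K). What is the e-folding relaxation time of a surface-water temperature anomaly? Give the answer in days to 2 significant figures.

Areal heat capacity C = ρc_p × D = 4.16×10^6 × 11.4 = 4.74×10^7 J m⁻² K⁻¹.
Relaxation time τ = C / λ = 4.74×10^7 / 22.1 = 2.15×10^6 s.
In days: 2.15×10^6 s / (86400 s/day) = 24.8 days.

25 days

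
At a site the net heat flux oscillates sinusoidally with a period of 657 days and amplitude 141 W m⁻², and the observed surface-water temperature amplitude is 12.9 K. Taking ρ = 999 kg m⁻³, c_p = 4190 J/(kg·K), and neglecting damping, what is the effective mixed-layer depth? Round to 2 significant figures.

ω = 2π / 5.68×10^7 s = 1.11×10^-7 s⁻¹.
Required C = F₀ / (A ω) = 141 / (12.9 × 1.11×10^-7) = 9.87×10^7 J/(m²·K).
D = C / (ρ c_p) = 9.87×10^7 / (999 × 4190) = 23.6 m.

24 m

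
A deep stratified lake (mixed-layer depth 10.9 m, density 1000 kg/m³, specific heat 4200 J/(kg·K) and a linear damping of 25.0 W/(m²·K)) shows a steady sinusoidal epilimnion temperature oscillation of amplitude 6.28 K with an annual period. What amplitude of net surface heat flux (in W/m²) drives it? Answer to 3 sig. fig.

Areal heat capacity C = ρ c_p D = 1000 × 4200 × 10.9 = 4.58×10^7 J m⁻² K⁻¹.
ω = 2π / 3.15×10^7 s = 1.99×10^-7 s⁻¹.
√((Cω)² + λ²) = √((9.12)² + 25.0²) = 26.6 W/(m²·K).
F₀ = A × √((Cω)²+λ²) = 6.28 × 26.6 = 167 W/m².

167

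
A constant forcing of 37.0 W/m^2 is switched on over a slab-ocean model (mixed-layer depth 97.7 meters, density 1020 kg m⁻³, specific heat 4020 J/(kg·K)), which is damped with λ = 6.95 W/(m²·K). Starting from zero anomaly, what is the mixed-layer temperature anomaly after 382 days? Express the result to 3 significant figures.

Areal heat capacity C = ρ c_p D = 1020 × 4020 × 97.7 = 4.01×10^8 J/(m^2 K).
τ = C / λ = 4.01×10^8 / 6.95 = 5.76×10^7 s.
Equilibrium anomaly ΔT_eq = F / λ = 37.0 / 6.95 = 5.32 K.
t = 382 days = 3.30×10^7 s, so t/τ = 0.573.
ΔT(t) = ΔT_eq (1 − e^(−t/τ)) = 5.32 × (1 − e^−0.573) = 2.32 K.

2.32 K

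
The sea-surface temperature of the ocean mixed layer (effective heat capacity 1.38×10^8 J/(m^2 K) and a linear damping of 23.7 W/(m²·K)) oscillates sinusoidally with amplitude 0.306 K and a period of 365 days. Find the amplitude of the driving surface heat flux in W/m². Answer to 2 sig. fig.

Areal heat capacity C = 1.38×10^8 J/(m^2 K) (given).
ω = 2π / 3.15×10^7 s = 1.99×10^-7 s⁻¹.
√((Cω)² + λ²) = √((27.5)² + 23.7²) = 36.3 W/(m²·K).
F₀ = A × √((Cω)²+λ²) = 0.306 × 36.3 = 11.1 W/m².

11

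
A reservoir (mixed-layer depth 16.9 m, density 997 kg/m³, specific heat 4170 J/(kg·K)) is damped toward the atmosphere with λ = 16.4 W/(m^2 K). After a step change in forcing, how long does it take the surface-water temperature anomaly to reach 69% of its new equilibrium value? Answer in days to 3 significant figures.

58.1 days

Areal heat capacity C = ρ c_p D = 997 × 4170 × 16.9 = 7.03×10^7 J/(m²·K).
τ = C / λ = 7.03×10^7 / 16.4 = 4.28×10^6 s.
Fraction reached: 1 − e^(−t/τ) = 0.69 ⇒ t = −τ ln(1 − 0.69) = τ × 1.17.
t = 5.02×10^6 s = 58.1 days.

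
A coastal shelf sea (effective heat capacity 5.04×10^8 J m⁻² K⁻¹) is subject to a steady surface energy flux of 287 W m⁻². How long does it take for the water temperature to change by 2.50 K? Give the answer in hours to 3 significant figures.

1220 hours

Areal heat capacity C = 5.04×10^8 J m⁻² K⁻¹ (given).
Time required: Δt = C ΔT / F = 5.04×10^8 × 2.50 / 287 = 4.39×10^6 s.
In hours: 4.39×10^6 s / (3600 s/hour) = 1220 hours.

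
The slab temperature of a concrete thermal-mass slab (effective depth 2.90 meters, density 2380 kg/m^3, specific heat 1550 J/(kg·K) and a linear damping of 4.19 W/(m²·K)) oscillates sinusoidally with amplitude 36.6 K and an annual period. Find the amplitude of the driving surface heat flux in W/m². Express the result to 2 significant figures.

Areal heat capacity C = ρ c_p D = 2380 × 1550 × 2.90 = 1.07×10^7 J m⁻² K⁻¹.
ω = 2π / 3.15×10^7 s = 1.99×10^-7 s⁻¹.
√((Cω)² + λ²) = √((2.13)² + 4.19²) = 4.70 W/(m²·K).
F₀ = A × √((Cω)²+λ²) = 36.6 × 4.70 = 172 W/m².

170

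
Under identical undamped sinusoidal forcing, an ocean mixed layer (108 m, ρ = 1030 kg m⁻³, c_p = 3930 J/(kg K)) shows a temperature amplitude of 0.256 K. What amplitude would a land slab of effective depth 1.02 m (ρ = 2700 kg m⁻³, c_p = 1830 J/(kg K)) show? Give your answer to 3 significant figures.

22.2 K

C_ocean = 4.37×10^8 J/(m²·K); C_land = 5.04×10^6 J/(m²·K).
A ∝ 1/C ⇒ A_land = A_ocean × C_ocean/C_land = 0.256 × 86.7 = 22.2 K.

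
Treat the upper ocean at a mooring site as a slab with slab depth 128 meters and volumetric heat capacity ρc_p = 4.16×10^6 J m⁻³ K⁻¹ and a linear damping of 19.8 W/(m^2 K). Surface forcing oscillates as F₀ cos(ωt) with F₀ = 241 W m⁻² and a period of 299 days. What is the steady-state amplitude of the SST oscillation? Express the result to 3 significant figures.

Areal heat capacity C = ρc_p × D = 4.16×10^6 × 128 = 5.32×10^8 J/(m^2 K).
Angular frequency ω = 2π / T = 2π / 2.58×10^7 s = 2.43×10^-7 s⁻¹.
√((Cω)² + λ²) = √((130)² + 19.8²) = 131 W/(m²·K).
Amplitude A = F₀ / √((Cω)²+λ²) = 241 / 131 = 1.84 K.

1.84 K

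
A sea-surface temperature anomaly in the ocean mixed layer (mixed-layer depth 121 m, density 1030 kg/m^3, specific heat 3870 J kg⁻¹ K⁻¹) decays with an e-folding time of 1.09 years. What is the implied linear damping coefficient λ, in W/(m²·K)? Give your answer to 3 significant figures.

14.0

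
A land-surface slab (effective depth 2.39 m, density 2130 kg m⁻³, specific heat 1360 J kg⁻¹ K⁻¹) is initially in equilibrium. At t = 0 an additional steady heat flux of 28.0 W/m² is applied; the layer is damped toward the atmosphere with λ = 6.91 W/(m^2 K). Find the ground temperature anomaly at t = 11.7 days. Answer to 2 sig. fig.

2.6 K

Areal heat capacity C = ρ c_p D = 2130 × 1360 × 2.39 = 6.92×10^6 J/(m²·K).
τ = C / λ = 6.92×10^6 / 6.91 = 1.00×10^6 s.
Equilibrium anomaly ΔT_eq = F / λ = 28.0 / 6.91 = 4.05 K.
t = 11.7 days = 1.01×10^6 s, so t/τ = 1.01.
ΔT(t) = ΔT_eq (1 − e^(−t/τ)) = 4.05 × (1 − e^−1.01) = 2.57 K.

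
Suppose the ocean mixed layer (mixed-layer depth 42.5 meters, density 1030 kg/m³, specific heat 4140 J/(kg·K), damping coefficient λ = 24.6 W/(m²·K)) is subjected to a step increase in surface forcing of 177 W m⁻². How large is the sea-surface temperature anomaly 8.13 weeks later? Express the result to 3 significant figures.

3.50 K

Areal heat capacity C = ρ c_p D = 1030 × 4140 × 42.5 = 1.81×10^8 J m⁻² K⁻¹.
τ = C / λ = 1.81×10^8 / 24.6 = 7.37×10^6 s.
Equilibrium anomaly ΔT_eq = F / λ = 177 / 24.6 = 7.20 K.
t = 8.13 weeks = 4.92×10^6 s, so t/τ = 0.667.
ΔT(t) = ΔT_eq (1 − e^(−t/τ)) = 7.20 × (1 − e^−0.667) = 3.50 K.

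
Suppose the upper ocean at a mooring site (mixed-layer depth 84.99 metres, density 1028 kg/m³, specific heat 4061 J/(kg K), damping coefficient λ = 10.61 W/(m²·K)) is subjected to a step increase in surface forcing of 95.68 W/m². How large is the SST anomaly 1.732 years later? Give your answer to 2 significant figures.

7.3 K

Areal heat capacity C = ρ c_p D = 1028 × 4061 × 84.99 = 3.55×10^8 J/(m^2 K).
τ = C / λ = 3.55×10^8 / 10.61 = 3.34×10^7 s.
Equilibrium anomaly ΔT_eq = F / λ = 95.68 / 10.61 = 9.02 K.
t = 1.732 years = 5.47×10^7 s, so t/τ = 1.63.
ΔT(t) = ΔT_eq (1 − e^(−t/τ)) = 9.02 × (1 − e^−1.63) = 7.26 K.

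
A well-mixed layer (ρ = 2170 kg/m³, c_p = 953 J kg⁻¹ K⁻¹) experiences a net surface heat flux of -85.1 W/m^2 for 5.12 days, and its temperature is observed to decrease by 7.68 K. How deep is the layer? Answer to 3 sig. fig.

Heat input Q = F Δt = -85.1 × 4.42×10^5 s = -3.76×10^7 J/m².
Required areal heat capacity C = Q / ΔT = 4.90×10^6 J/(m²·K).
Depth D = C / (ρ c_p) = 4.90×10^6 / (2170 × 953) = 2.37 m.

2.37 m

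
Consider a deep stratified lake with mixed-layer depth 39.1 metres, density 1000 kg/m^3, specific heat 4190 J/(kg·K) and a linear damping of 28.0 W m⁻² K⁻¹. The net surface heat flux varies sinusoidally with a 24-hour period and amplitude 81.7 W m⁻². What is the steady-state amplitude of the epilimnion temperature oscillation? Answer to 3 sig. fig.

Areal heat capacity C = ρ c_p D = 1000 × 4190 × 39.1 = 1.64×10^8 J/(m^2 K).
Angular frequency ω = 2π / T = 2π / 86400 s = 7.27×10^-5 s⁻¹.
√((Cω)² + λ²) = √((11900)² + 28.0²) = 11900 W/(m²·K).
Amplitude A = F₀ / √((Cω)²+λ²) = 81.7 / 11900 = 0.00686 K.

0.00686 K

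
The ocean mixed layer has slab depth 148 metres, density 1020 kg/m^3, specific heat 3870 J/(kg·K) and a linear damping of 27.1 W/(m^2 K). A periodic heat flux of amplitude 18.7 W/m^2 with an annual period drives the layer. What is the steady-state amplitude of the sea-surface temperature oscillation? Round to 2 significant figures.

Areal heat capacity C = ρ c_p D = 1020 × 3870 × 148 = 5.84×10^8 J/(m²·K).
Angular frequency ω = 2π / T = 2π / 3.15×10^7 s = 1.99×10^-7 s⁻¹.
√((Cω)² + λ²) = √((116)² + 27.1²) = 120 W/(m²·K).
Amplitude A = F₀ / √((Cω)²+λ²) = 18.7 / 120 = 0.156 K.

0.16 K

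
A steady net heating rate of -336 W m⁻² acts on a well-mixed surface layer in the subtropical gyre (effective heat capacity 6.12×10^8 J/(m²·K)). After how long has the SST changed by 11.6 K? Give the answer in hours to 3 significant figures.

Areal heat capacity C = 6.12×10^8 J/(m²·K) (given).
Time required: Δt = C ΔT / F = 6.12×10^8 × -11.6 / -336 = 2.11×10^7 s.
In hours: 2.11×10^7 s / (3600 s/hour) = 5870 hours.

5870 hours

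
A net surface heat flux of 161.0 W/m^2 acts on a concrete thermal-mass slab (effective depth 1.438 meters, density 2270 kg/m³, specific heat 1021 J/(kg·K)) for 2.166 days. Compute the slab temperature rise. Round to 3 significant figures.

Areal heat capacity C = ρ c_p D = 2270 × 1021 × 1.438 = 3.33×10^6 J/(m²·K).
Net heat input Q = F Δt = 161.0 × (2.166 days × 86400 s/day) = 3.01×10^7 J/m².
ΔT = Q / C = 3.01×10^7 / 3.33×10^6 = 9.04 K.

9.04 K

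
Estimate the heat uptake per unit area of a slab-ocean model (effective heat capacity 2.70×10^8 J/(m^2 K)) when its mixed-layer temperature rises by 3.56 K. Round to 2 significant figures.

9.6×10^8

Areal heat capacity C = 2.70×10^8 J/(m^2 K) (given).
ΔQ = C ΔT = 2.70×10^8 × 3.56 = 9.61×10^8 J/m².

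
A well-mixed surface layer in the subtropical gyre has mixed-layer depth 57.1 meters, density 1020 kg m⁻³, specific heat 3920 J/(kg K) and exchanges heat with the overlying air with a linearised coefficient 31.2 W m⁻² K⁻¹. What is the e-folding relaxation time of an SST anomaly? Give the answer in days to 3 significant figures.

84.7 days

Areal heat capacity C = ρ c_p D = 1020 × 3920 × 57.1 = 2.28×10^8 J/(m²·K).
Relaxation time τ = C / λ = 2.28×10^8 / 31.2 = 7.32×10^6 s.
In days: 7.32×10^6 s / (86400 s/day) = 84.7 days.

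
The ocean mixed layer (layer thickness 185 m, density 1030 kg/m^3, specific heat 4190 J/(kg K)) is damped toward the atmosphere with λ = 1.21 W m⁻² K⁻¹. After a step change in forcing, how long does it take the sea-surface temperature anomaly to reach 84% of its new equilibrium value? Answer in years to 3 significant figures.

38.3 years

Areal heat capacity C = ρ c_p D = 1030 × 4190 × 185 = 7.98×10^8 J/(m^2 K).
τ = C / λ = 7.98×10^8 / 1.21 = 6.60×10^8 s.
Fraction reached: 1 − e^(−t/τ) = 0.84 ⇒ t = −τ ln(1 − 0.84) = τ × 1.83.
t = 1.21×10^9 s = 38.3 years.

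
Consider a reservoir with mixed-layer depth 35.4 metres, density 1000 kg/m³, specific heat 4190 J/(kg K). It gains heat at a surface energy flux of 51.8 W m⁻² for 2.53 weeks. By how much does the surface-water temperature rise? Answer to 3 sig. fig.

0.534 K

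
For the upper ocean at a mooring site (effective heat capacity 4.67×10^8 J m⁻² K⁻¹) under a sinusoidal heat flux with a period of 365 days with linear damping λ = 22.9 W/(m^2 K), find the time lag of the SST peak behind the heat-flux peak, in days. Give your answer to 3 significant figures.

Areal heat capacity C = 4.67×10^8 J m⁻² K⁻¹ (given).
ω = 2π / 3.15×10^7 s = 1.99×10^-7 s⁻¹.
Phase lag φ = arctan(Cω/λ) = arctan(93.0/22.9) = 1.33 rad.
Time lag = φ / ω = 1.33 / 1.99×10^-7 = 6.67×10^6 s = 77.2 days.

77.2 days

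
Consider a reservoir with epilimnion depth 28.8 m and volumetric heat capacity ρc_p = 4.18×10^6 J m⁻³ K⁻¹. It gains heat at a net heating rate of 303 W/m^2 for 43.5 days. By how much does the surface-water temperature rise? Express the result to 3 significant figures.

9.46 K

Areal heat capacity C = ρc_p × D = 4.18×10^6 × 28.8 = 1.20×10^8 J/(m²·K).
Net heat input Q = F Δt = 303 × (43.5 days × 86400 s/day) = 1.14×10^9 J/m².
ΔT = Q / C = 1.14×10^9 / 1.20×10^8 = 9.46 K.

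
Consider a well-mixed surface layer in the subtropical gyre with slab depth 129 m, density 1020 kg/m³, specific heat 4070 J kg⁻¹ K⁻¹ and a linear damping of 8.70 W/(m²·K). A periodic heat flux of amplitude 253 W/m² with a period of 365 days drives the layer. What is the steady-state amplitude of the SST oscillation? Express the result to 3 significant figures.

Areal heat capacity C = ρ c_p D = 1020 × 4070 × 129 = 5.36×10^8 J/(m²·K).
Angular frequency ω = 2π / T = 2π / 3.15×10^7 s = 1.99×10^-7 s⁻¹.
√((Cω)² + λ²) = √((107)² + 8.70²) = 107 W/(m²·K).
Amplitude A = F₀ / √((Cω)²+λ²) = 253 / 107 = 2.36 K.

2.36 K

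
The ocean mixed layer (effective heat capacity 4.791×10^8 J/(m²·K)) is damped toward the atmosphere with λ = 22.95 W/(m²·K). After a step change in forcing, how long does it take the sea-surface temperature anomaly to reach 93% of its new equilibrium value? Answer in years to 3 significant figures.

Areal heat capacity C = 4.791×10^8 J/(m²·K) (given).
τ = C / λ = 4.79×10^8 / 22.95 = 2.09×10^7 s.
Fraction reached: 1 − e^(−t/τ) = 0.93 ⇒ t = −τ ln(1 − 0.93) = τ × 2.66.
t = 5.55×10^7 s = 1.76 years.

1.76 years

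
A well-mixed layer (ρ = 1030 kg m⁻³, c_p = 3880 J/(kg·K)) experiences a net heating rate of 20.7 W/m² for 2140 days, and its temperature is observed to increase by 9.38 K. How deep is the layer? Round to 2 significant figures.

100 m

Heat input Q = F Δt = 20.7 × 1.85×10^8 s = 3.83×10^9 J/m².
Required areal heat capacity C = Q / ΔT = 4.08×10^8 J/(m²·K).
Depth D = C / (ρ c_p) = 4.08×10^8 / (1030 × 3880) = 102 m.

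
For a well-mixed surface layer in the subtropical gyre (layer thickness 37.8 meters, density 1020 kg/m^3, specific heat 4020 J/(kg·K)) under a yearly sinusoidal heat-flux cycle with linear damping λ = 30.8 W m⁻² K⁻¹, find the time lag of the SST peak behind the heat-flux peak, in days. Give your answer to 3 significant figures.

Areal heat capacity C = ρ c_p D = 1020 × 4020 × 37.8 = 1.55×10^8 J/(m^2 K).
ω = 2π / 3.15×10^7 s = 1.99×10^-7 s⁻¹.
Phase lag φ = arctan(Cω/λ) = arctan(30.9/30.8) = 0.787 rad.
Time lag = φ / ω = 0.787 / 1.99×10^-7 = 3.95×10^6 s = 45.7 days.

45.7 days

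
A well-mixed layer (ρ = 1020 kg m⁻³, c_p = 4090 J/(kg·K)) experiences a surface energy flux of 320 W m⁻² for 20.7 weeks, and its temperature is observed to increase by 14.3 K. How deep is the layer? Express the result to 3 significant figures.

67.2 m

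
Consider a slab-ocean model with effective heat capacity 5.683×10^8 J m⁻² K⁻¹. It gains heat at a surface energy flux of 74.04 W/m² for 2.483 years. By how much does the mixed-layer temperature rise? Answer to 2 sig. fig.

10 K

Areal heat capacity C = 5.683×10^8 J m⁻² K⁻¹ (given).
Net heat input Q = F Δt = 74.04 × (2.483 years × 3.156×10^7 s/year) = 5.80×10^9 J/m².
ΔT = Q / C = 5.80×10^9 / 5.68×10^8 = 10.2 K.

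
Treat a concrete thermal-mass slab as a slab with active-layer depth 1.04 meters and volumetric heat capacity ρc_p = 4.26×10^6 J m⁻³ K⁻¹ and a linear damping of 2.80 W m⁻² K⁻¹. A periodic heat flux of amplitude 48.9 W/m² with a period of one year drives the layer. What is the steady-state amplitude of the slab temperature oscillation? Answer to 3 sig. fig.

Areal heat capacity C = ρc_p × D = 4.26×10^6 × 1.04 = 4.43×10^6 J/(m²·K).
Angular frequency ω = 2π / T = 2π / 3.15×10^7 s = 1.99×10^-7 s⁻¹.
√((Cω)² + λ²) = √((0.883)² + 2.80²) = 2.94 W/(m²·K).
Amplitude A = F₀ / √((Cω)²+λ²) = 48.9 / 2.94 = 16.7 K.

16.7 K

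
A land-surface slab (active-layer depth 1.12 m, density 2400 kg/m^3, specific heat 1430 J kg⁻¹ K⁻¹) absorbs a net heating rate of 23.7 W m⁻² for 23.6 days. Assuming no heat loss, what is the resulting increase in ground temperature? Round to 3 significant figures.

12.6 K

Areal heat capacity C = ρ c_p D = 2400 × 1430 × 1.12 = 3.84×10^6 J m⁻² K⁻¹.
Net heat input Q = F Δt = 23.7 × (23.6 days × 86400 s/day) = 4.83×10^7 J/m².
ΔT = Q / C = 4.83×10^7 / 3.84×10^6 = 12.6 K.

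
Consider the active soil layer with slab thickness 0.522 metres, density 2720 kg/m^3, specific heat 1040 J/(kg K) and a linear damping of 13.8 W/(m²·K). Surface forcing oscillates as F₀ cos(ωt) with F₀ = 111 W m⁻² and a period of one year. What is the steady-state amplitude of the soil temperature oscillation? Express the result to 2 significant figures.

Areal heat capacity C = ρ c_p D = 2720 × 1040 × 0.522 = 1.48×10^6 J/(m²·K).
Angular frequency ω = 2π / T = 2π / 3.15×10^7 s = 1.99×10^-7 s⁻¹.
√((Cω)² + λ²) = √((0.294)² + 13.8²) = 13.8 W/(m²·K).
Amplitude A = F₀ / √((Cω)²+λ²) = 111 / 13.8 = 8.04 K.

8.0 K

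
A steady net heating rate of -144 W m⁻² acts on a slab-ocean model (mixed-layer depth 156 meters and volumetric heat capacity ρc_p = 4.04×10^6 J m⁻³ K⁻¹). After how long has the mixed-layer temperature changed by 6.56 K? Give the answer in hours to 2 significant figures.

8000 hours

Areal heat capacity C = ρc_p × D = 4.04×10^6 × 156 = 6.30×10^8 J m⁻² K⁻¹.
Time required: Δt = C ΔT / F = 6.30×10^8 × -6.56 / -144 = 2.87×10^7 s.
In hours: 2.87×10^7 s / (3600 s/hour) = 7980 hours.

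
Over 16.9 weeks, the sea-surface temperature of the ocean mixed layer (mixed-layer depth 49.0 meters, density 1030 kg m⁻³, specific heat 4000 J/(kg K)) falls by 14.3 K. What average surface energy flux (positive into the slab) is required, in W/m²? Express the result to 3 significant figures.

Areal heat capacity C = ρ c_p D = 1030 × 4000 × 49.0 = 2.02×10^8 J/(m^2 K).
Required heat per unit area: Q = C ΔT = 2.02×10^8 × -14.3 = -2.89×10^9 J/m².
Flux F = Q / Δt = -2.89×10^9 / 1.02×10^7 s = -282 W/m².

-282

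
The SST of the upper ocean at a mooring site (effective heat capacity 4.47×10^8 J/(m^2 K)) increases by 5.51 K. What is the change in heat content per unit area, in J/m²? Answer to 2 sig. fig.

2.5×10^9

Areal heat capacity C = 4.47×10^8 J/(m^2 K) (given).
ΔQ = C ΔT = 4.47×10^8 × 5.51 = 2.46×10^9 J/m².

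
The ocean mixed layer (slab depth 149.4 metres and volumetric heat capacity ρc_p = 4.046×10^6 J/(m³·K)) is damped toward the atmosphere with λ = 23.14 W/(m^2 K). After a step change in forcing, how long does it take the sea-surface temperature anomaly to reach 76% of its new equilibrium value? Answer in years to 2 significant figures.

1.2 years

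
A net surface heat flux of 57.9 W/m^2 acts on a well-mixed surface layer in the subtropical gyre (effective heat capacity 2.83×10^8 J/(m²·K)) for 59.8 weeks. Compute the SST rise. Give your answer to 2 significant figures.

Areal heat capacity C = 2.83×10^8 J/(m²·K) (given).
Net heat input Q = F Δt = 57.9 × (59.8 weeks × 6.048×10^5 s/week) = 2.09×10^9 J/m².
ΔT = Q / C = 2.09×10^9 / 2.83×10^8 = 7.40 K.

7.4 K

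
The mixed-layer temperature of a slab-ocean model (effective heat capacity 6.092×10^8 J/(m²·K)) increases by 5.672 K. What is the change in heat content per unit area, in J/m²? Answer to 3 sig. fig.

3.46×10^9

Areal heat capacity C = 6.092×10^8 J/(m²·K) (given).
ΔQ = C ΔT = 6.09×10^8 × 5.672 = 3.46×10^9 J/m².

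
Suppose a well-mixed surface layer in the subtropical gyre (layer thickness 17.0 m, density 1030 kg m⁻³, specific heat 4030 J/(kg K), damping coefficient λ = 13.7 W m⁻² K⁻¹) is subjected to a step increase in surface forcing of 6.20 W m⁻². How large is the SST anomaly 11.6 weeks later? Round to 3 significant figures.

0.337 K

Areal heat capacity C = ρ c_p D = 1030 × 4030 × 17.0 = 7.06×10^7 J/(m²·K).
τ = C / λ = 7.06×10^7 / 13.7 = 5.15×10^6 s.
Equilibrium anomaly ΔT_eq = F / λ = 6.20 / 13.7 = 0.453 K.
t = 11.6 weeks = 7.02×10^6 s, so t/τ = 1.36.
ΔT(t) = ΔT_eq (1 − e^(−t/τ)) = 0.453 × (1 − e^−1.36) = 0.337 K.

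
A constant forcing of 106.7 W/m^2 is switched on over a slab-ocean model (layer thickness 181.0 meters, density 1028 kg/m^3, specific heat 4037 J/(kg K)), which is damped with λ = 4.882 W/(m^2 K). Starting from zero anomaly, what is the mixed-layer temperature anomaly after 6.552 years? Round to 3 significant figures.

Areal heat capacity C = ρ c_p D = 1028 × 4037 × 181.0 = 7.51×10^8 J/(m²·K).
τ = C / λ = 7.51×10^8 / 4.882 = 1.54×10^8 s.
Equilibrium anomaly ΔT_eq = F / λ = 106.7 / 4.882 = 21.9 K.
t = 6.552 years = 2.07×10^8 s, so t/τ = 1.34.
ΔT(t) = ΔT_eq (1 − e^(−t/τ)) = 21.9 × (1 − e^−1.34) = 16.2 K.

16.2 K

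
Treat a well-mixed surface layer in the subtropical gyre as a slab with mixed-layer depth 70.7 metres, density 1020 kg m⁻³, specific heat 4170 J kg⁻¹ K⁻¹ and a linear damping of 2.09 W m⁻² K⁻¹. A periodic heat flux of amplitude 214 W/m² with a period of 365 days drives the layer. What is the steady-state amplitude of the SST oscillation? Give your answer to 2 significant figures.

3.6 K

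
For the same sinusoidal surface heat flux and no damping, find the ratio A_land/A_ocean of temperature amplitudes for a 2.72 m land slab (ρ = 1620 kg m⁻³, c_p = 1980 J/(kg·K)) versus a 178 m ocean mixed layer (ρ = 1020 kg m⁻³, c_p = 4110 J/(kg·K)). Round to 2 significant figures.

86

C_ocean = 1020 × 4110 × 178 = 7.46×10^8 J/(m²·K).
C_land = 1620 × 1980 × 2.72 = 8.72×10^6 J/(m²·K).
Undamped amplitude ∝ 1/C, so A_land/A_ocean = C_ocean/C_land = 85.5.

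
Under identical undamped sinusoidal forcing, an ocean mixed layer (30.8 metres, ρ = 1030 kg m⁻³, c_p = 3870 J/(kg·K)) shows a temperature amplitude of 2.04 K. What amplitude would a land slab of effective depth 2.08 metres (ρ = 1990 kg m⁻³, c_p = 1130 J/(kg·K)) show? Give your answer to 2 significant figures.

C_ocean = 1.23×10^8 J/(m²·K); C_land = 4.68×10^6 J/(m²·K).
A ∝ 1/C ⇒ A_land = A_ocean × C_ocean/C_land = 2.04 × 26.2 = 53.5 K.

54 K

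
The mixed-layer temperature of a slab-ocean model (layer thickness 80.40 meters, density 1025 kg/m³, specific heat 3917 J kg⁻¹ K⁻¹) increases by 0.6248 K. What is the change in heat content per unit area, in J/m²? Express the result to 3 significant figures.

2.02×10^8

Areal heat capacity C = ρ c_p D = 1025 × 3917 × 80.40 = 3.23×10^8 J m⁻² K⁻¹.
ΔQ = C ΔT = 3.23×10^8 × 0.6248 = 2.02×10^8 J/m².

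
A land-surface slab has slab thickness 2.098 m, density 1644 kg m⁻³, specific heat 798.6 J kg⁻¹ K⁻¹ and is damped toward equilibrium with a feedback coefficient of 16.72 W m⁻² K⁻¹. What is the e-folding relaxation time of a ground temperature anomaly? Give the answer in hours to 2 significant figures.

46 hours

Areal heat capacity C = ρ c_p D = 1644 × 798.6 × 2.098 = 2.75×10^6 J/(m^2 K).
Relaxation time τ = C / λ = 2.75×10^6 / 16.72 = 1.65×10^5 s.
In hours: 1.65×10^5 s / (3600 s/hour) = 45.8 hours.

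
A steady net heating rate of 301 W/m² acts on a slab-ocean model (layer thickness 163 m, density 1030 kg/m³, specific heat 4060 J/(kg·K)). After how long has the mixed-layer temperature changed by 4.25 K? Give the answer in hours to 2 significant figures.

2700 hours

Areal heat capacity C = ρ c_p D = 1030 × 4060 × 163 = 6.82×10^8 J m⁻² K⁻¹.
Time required: Δt = C ΔT / F = 6.82×10^8 × 4.25 / 301 = 9.62×10^6 s.
In hours: 9.62×10^6 s / (3600 s/hour) = 2670 hours.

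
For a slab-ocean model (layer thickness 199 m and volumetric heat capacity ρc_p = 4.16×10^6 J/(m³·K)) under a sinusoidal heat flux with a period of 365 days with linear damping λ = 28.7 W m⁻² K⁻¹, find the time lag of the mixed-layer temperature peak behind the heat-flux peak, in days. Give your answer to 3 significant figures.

81.2 days

Areal heat capacity C = ρc_p × D = 4.16×10^6 × 199 = 8.28×10^8 J m⁻² K⁻¹.
ω = 2π / 3.15×10^7 s = 1.99×10^-7 s⁻¹.
Phase lag φ = arctan(Cω/λ) = arctan(165/28.7) = 1.40 rad.
Time lag = φ / ω = 1.40 / 1.99×10^-7 = 7.02×10^6 s = 81.2 days.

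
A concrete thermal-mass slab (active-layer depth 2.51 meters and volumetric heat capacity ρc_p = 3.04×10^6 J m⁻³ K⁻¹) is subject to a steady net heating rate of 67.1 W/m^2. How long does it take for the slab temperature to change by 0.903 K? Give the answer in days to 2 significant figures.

1.2 days

Areal heat capacity C = ρc_p × D = 3.04×10^6 × 2.51 = 7.63×10^6 J/(m²·K).
Time required: Δt = C ΔT / F = 7.63×10^6 × 0.903 / 67.1 = 1.03×10^5 s.
In days: 1.03×10^5 s / (86400 s/day) = 1.19 days.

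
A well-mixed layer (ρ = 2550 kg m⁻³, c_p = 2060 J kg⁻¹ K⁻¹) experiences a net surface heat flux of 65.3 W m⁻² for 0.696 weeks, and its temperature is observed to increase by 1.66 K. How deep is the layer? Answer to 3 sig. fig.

3.15 m

Heat input Q = F Δt = 65.3 × 4.21×10^5 s = 2.75×10^7 J/m².
Required areal heat capacity C = Q / ΔT = 1.66×10^7 J/(m²·K).
Depth D = C / (ρ c_p) = 1.66×10^7 / (2550 × 2060) = 3.15 m.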